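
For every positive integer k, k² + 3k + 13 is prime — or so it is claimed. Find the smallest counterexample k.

k = 9

A counterexample is any positive integer k such that k² + 3k + 13 is not prime; we check each in order.
The first 8 eligible values, up to k = 8, all satisfy the conclusion.
k = 9: k² + 3k + 13 = 121 = 11 × 11, composite.
Hence k = 9 is a counterexample.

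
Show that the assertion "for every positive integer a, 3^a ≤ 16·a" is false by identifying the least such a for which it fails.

a = 4

A counterexample is any positive integer a such that 3^a > 16·a; we check each in order.
For a = 1, 2, 3 the conclusion holds.
a = 4: 3^a = 81 and 16·a = 64, so 81 > 64.
Hence a = 4 is a counterexample.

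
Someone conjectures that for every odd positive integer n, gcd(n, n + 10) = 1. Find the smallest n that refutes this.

For n = 1, 3 the conclusion holds.
n = 5: gcd(5, 15) = 5.
Hence n = 5 is a counterexample.

n = 5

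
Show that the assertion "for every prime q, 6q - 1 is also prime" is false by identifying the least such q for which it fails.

We need the least prime q for which 6q - 1 is not prime.
q = 2: 6q - 1 = 11, prime.
q = 3: 6q - 1 = 17, prime.
q = 5: 6q - 1 = 29, prime.
q = 7: 6q - 1 = 41, prime.
q = 11: 6q - 1 = 65 = 5 × 13, not prime.
Hence q = 11 is a counterexample.

q = 11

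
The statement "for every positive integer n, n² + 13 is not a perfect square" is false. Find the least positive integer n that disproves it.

n = 6

A counterexample is any positive integer n such that n² + 13 is a perfect square; we check each in order.
n = 1: 1² + 13 = 14, not a perfect square.
n = 2: 2² + 13 = 17, not a perfect square.
n = 3: 3² + 13 = 22, not a perfect square.
n = 4: 4² + 13 = 29, not a perfect square.
n = 5: 5² + 13 = 38, not a perfect square.
n = 6: 6² + 13 = 49 = 7², a perfect square.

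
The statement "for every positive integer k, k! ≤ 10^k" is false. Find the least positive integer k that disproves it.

k = 25

A counterexample is any positive integer k such that k! > 10^k; we check each in order.
The first 24 eligible values, up to k = 24, all satisfy the conclusion.
k = 25: k! = 15511210043330985984000000 and 10^k = 10000000000000000000000000, so 15511210043330985984000000 > 10000000000000000000000000.
Hence k = 25 is a counterexample.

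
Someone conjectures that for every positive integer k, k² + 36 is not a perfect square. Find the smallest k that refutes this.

k = 8

The first 7 eligible values, up to k = 7, all satisfy the conclusion.
k = 8: 8² + 36 = 100 = 10², a perfect square.
Thus k = 8 disproves the claim, and no smaller k works.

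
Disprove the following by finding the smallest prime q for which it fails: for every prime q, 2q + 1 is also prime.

q = 7

A counterexample is any prime q such that 2q + 1 is not prime; we check each in order.
q = 2: 2q + 1 = 5, prime.
q = 3: 2q + 1 = 7, prime.
q = 5: 2q + 1 = 11, prime.
q = 7: 2q + 1 = 15 = 3 × 5, not prime.
So q = 7 is the smallest counterexample.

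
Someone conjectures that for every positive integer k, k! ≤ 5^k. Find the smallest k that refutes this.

For k = 1, 2, 3, 4, …, 9, 10, 11 the conclusion holds.
k = 12: k! = 479001600 and 5^k = 244140625, so 479001600 > 244140625.

k = 12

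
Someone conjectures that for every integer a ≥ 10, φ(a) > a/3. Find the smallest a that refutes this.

a = 12

a = 10: φ(10) = 4 and 10/3 = 10/3, so φ(10) > 10/3.
a = 11: φ(11) = 10 and 11/3 = 11/3, so φ(11) > 11/3.
a = 12: φ(12) = 4 and 12/3 = 4, so φ(12) ≤ 12/3.
Thus a = 12 disproves the claim, and no smaller a works.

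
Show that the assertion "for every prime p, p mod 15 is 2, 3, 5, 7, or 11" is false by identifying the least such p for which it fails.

The first 5 eligible values, up to p = 11, all satisfy the conclusion.
p = 13: 13 mod 15 = 13 — not in {2, 3, 5, 7, 11}.

p = 13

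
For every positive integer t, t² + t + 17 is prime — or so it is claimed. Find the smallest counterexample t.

t = 16

We need the least positive integer t for which t² + t + 17 is not prime.
For t = 1, 2, 3, 4, …, 13, 14, 15 the conclusion holds.
t = 16: t² + t + 17 = 289 = 17 × 17, composite.
Hence t = 16 is a counterexample.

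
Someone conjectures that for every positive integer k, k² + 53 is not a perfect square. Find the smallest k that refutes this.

k = 26

Check each positive integer k in order until k² + 53 is a perfect square.
The first 25 eligible values, up to k = 25, all satisfy the conclusion.
k = 26: 26² + 53 = 729 = 27², a perfect square.
Thus k = 26 disproves the claim, and no smaller k works.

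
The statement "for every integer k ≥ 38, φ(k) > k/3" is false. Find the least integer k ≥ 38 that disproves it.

k = 42

We need the least integer k ≥ 38 for which the claim fails.
For k = 38, 39, 40, 41 the conclusion holds.
k = 42: φ(42) = 12 and 42/3 = 14, so φ(42) ≤ 42/3.
So k = 42 is the smallest counterexample.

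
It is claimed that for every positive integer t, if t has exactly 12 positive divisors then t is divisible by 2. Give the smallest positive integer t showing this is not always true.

Check each positive integer t in order until t has exactly 12 positive divisors but t is not divisible by 2.
For t = 60, 72, 84, 90, …, 294, 306, 308 the conclusion holds.
t = 315: τ(315) = 12; 315 mod 2 = 1.
Thus t = 315 disproves the claim, and no smaller t works.

t = 315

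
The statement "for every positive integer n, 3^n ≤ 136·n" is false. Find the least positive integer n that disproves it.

We need the least positive integer n for which 3^n > 136·n.
For n = 1, 2, 3, 4, 5, 6 the conclusion holds.
n = 7: 3^n = 2187 and 136·n = 952, so 2187 > 952.

n = 7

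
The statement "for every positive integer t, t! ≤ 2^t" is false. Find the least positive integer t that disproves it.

t = 4

We need the least positive integer t for which t! > 2^t.
t = 1: t! = 1 and 2^t = 2, so 1 ≤ 2.
t = 2: t! = 2 and 2^t = 4, so 2 ≤ 4.
t = 3: t! = 6 and 2^t = 8, so 6 ≤ 8.
t = 4: t! = 24 and 2^t = 16, so 24 > 16.
Hence t = 4 is a counterexample.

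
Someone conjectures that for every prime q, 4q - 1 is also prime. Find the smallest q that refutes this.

We need the least prime q for which 4q - 1 is not prime.
For q = 2, 3, 5 the conclusion holds.
q = 7: 4q - 1 = 27 = 3 × 9, not prime.

q = 7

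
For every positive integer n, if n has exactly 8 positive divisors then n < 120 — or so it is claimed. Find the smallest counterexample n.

For n = 24, 30, 40, 42, …, 105, 110, 114 the conclusion holds.
n = 128: τ(128) = 8; 128 ≥ 120.
So n = 128 is the smallest counterexample.

n = 128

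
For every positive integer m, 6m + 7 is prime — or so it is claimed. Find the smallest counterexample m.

m = 1: 6m + 7 = 13, prime.
m = 2: 6m + 7 = 19, prime.
m = 3: 6m + 7 = 25 = 5 × 5, composite.
Thus m = 3 disproves the claim, and no smaller m works.

m = 3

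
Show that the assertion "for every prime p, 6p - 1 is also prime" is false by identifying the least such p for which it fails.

p = 11

We need the least prime p for which 6p - 1 is not prime.
p = 2: 6p - 1 = 11, prime.
p = 3: 6p - 1 = 17, prime.
p = 5: 6p - 1 = 29, prime.
p = 7: 6p - 1 = 41, prime.
p = 11: 6p - 1 = 65 = 5 × 13, not prime.
Thus p = 11 disproves the claim, and no smaller p works.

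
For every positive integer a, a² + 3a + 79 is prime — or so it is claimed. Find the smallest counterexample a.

We need the least positive integer a for which a² + 3a + 79 is not prime.
The first 4 eligible values, up to a = 4, all satisfy the conclusion.
a = 5: a² + 3a + 79 = 119 = 7 × 17, composite.
Hence a = 5 is a counterexample.

a = 5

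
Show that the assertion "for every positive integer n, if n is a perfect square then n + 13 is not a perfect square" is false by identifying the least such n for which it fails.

n = 36

We need the least positive integer n for which n is a perfect square but n + 13 is a perfect square.
The first 5 eligible values, up to n = 25, all satisfy the conclusion.
n = 36: 36 = 6² and 36 + 13 = 49 = 7².
Hence n = 36 is a counterexample.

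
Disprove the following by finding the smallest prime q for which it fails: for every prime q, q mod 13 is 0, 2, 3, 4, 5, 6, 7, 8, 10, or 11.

The first 15 eligible values, up to q = 47, all satisfy the conclusion.
q = 53: 53 mod 13 = 1 — not in {0, 2, 3, 4, 5, 6, 7, 8, 10, 11}.

q = 53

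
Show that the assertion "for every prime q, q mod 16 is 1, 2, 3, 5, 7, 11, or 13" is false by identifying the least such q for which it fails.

A counterexample is any prime q such that the claim fails; we check each in order.
For q = 2, 3, 5, 7, 11, 13, 17, 19, 23, 29 the conclusion holds.
q = 31: 31 mod 16 = 15 — not in {1, 2, 3, 5, 7, 11, 13}.

q = 31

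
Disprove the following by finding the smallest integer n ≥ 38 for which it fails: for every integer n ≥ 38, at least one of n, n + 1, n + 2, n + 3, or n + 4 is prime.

A counterexample is any integer n ≥ 38 such that n, n + 1, n + 2, n + 3, n + 4 are all composite; we check each in order.
For n = 38, 39, 40, 41, 42, 43, 44, 45, 46, 47 the conclusion holds.
n = 48: 48 = 2 × 24; 49 = 7 × 7; 50 = 2 × 25; 51 = 3 × 17; 52 = 2 × 26 — all composite.

n = 48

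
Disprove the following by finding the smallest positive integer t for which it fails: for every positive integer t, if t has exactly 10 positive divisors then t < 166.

A counterexample is any positive integer t such that t has exactly 10 positive divisors but the claim fails; we check each in order.
t = 48: τ(48) = 10; 48 < 166.
t = 80: τ(80) = 10; 80 < 166.
t = 112: τ(112) = 10; 112 < 166.
t = 162: τ(162) = 10; 162 < 166.
t = 176: τ(176) = 10; 176 ≥ 166.
Thus t = 176 disproves the claim, and no smaller t works.

t = 176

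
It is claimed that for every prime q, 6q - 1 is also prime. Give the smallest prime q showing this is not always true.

A counterexample is any prime q such that 6q - 1 is not prime; we check each in order.
The first 4 eligible values, up to q = 7, all satisfy the conclusion.
q = 11: 6q - 1 = 65 = 5 × 13, not prime.
So q = 11 is the smallest counterexample.

q = 11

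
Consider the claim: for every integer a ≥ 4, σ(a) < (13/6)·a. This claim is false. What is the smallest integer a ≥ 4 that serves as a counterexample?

Check each integer a ≥ 4 in order until the claim fails.
For a = 4, 5, 6, 7, 8, 9, 10, 11 the conclusion holds.
a = 12: σ(12) = 28; 28 ≥ 26.

a = 12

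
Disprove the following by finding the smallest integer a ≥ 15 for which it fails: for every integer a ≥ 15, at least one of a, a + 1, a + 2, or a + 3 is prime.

a = 24

We need the least integer a ≥ 15 for which a, a + 1, a + 2, a + 3 are all composite.
The first 9 eligible values, up to a = 23, all satisfy the conclusion.
a = 24: 24 = 2 × 12; 25 = 5 × 5; 26 = 2 × 13; 27 = 3 × 9 — all composite.
Thus a = 24 disproves the claim, and no smaller a works.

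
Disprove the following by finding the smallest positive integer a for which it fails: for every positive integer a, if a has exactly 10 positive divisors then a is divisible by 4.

Check each positive integer a in order until a has exactly 10 positive divisors but a is not divisible by 4.
For a = 48, 80, 112 the conclusion holds.
a = 162: τ(162) = 10; 162 mod 4 = 2.
So a = 162 is the smallest counterexample.

a = 162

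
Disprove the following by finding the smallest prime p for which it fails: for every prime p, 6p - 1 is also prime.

We need the least prime p for which 6p - 1 is not prime.
For p = 2, 3, 5, 7 the conclusion holds.
p = 11: 6p - 1 = 65 = 5 × 13, not prime.

p = 11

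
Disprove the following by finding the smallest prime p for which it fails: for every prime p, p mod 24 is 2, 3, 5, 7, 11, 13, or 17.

p = 19

We need the least prime p for which the claim fails.
p = 2: 2 mod 24 = 2.
p = 3: 3 mod 24 = 3.
p = 5: 5 mod 24 = 5.
p = 7: 7 mod 24 = 7.
p = 11: 11 mod 24 = 11.
p = 13: 13 mod 24 = 13.
p = 17: 17 mod 24 = 17.
p = 19: 19 mod 24 = 19 — not in {2, 3, 5, 7, 11, 13, 17}.
Thus p = 19 disproves the claim, and no smaller p works.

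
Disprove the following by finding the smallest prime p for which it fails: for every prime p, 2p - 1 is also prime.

A counterexample is any prime p such that 2p - 1 is not prime; we check each in order.
p = 2: 2p - 1 = 3, prime.
p = 3: 2p - 1 = 5, prime.
p = 5: 2p - 1 = 9 = 3 × 3, not prime.

p = 5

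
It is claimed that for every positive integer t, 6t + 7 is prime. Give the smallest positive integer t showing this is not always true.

t = 3

Check each positive integer t in order until 6t + 7 is not prime.
t = 1: 6t + 7 = 13, prime.
t = 2: 6t + 7 = 19, prime.
t = 3: 6t + 7 = 25 = 5 × 5, composite.
So t = 3 is the smallest counterexample.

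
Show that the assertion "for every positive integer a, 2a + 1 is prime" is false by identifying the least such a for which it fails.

a = 4

a = 1: 2a + 1 = 3, prime.
a = 2: 2a + 1 = 5, prime.
a = 3: 2a + 1 = 7, prime.
a = 4: 2a + 1 = 9 = 3 × 3, composite.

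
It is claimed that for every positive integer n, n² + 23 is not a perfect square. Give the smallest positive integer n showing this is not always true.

A counterexample is any positive integer n such that n² + 23 is a perfect square; we check each in order.
For n = 1, 2, 3, 4, 5, 6, 7, 8, 9, 10 the conclusion holds.
n = 11: 11² + 23 = 144 = 12², a perfect square.

n = 11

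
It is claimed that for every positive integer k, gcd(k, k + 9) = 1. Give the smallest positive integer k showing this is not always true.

We need the least positive integer k for which gcd(k, k + 9) > 1.
For k = 1, 2 the conclusion holds.
k = 3: gcd(3, 12) = 3.

k = 3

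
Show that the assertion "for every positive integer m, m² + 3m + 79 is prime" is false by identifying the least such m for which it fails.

m = 5

We need the least positive integer m for which m² + 3m + 79 is not prime.
The first 4 eligible values, up to m = 4, all satisfy the conclusion.
m = 5: m² + 3m + 79 = 119 = 7 × 17, composite.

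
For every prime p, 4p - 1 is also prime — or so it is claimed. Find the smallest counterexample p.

For p = 2, 3, 5 the conclusion holds.
p = 7: 4p - 1 = 27 = 3 × 9, not prime.
So p = 7 is the smallest counterexample.

p = 7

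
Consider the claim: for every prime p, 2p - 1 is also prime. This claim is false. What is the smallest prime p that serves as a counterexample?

p = 5

We need the least prime p for which 2p - 1 is not prime.
p = 2: 2p - 1 = 3, prime.
p = 3: 2p - 1 = 5, prime.
p = 5: 2p - 1 = 9 = 3 × 3, not prime.
Thus p = 5 disproves the claim, and no smaller p works.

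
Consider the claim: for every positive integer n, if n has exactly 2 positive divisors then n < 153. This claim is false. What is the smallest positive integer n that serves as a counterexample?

n = 157

A counterexample is any positive integer n such that n has exactly 2 positive divisors but the claim fails; we check each in order.
For n = 2, 3, 5, 7, …, 139, 149, 151 the conclusion holds.
n = 157: τ(157) = 2; 157 ≥ 153.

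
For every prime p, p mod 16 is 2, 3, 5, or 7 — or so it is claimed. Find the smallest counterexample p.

The first 4 eligible values, up to p = 7, all satisfy the conclusion.
p = 11: 11 mod 16 = 11 — not in {2, 3, 5, 7}.

p = 11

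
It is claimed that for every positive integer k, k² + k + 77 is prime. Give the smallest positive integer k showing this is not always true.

k = 6

Check each positive integer k in order until k² + k + 77 is not prime.
For k = 1, 2, 3, 4, 5 the conclusion holds.
k = 6: k² + k + 77 = 119 = 7 × 17, composite.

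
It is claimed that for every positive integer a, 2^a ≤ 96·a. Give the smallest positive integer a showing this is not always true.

a = 10

A counterexample is any positive integer a such that 2^a > 96·a; we check each in order.
For a = 1, 2, 3, 4, 5, 6, 7, 8, 9 the conclusion holds.
a = 10: 2^a = 1024 and 96·a = 960, so 1024 > 960.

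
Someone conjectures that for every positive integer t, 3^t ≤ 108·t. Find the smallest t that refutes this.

t = 6

Check each positive integer t in order until 3^t > 108·t.
The first 5 eligible values, up to t = 5, all satisfy the conclusion.
t = 6: 3^t = 729 and 108·t = 648, so 729 > 648.
Hence t = 6 is a counterexample.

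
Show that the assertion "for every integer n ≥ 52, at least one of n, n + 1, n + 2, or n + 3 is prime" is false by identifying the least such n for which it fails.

n = 54

A counterexample is any integer n ≥ 52 such that n, n + 1, n + 2, n + 3 are all composite; we check each in order.
For n = 52, 53 the conclusion holds.
n = 54: 54 = 2 × 27; 55 = 5 × 11; 56 = 2 × 28; 57 = 3 × 19 — all composite.
Hence n = 54 is a counterexample.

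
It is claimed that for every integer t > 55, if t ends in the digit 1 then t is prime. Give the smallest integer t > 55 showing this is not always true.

t = 61: 61 ends in 1 and is prime.
t = 71: 71 ends in 1 and is prime.
t = 81: 81 ends in 1; 81 = 3 × 27, composite.
Hence t = 81 is a counterexample.

t = 81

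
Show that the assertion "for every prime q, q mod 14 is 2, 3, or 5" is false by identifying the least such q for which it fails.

We need the least prime q for which the claim fails.
q = 2: 2 mod 14 = 2.
q = 3: 3 mod 14 = 3.
q = 5: 5 mod 14 = 5.
q = 7: 7 mod 14 = 7 — not in {2, 3, 5}.

q = 7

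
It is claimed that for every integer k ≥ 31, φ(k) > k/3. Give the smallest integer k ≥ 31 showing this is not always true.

k = 36

The first 5 eligible values, up to k = 35, all satisfy the conclusion.
k = 36: φ(36) = 12 and 36/3 = 12, so φ(36) ≤ 36/3.
Hence k = 36 is a counterexample.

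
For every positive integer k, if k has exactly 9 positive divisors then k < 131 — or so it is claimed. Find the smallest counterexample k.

For k = 36, 100 the conclusion holds.
k = 196: τ(196) = 9; 196 ≥ 131.
Hence k = 196 is a counterexample.

k = 196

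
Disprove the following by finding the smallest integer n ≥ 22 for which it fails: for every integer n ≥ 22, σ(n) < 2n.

Check each integer n ≥ 22 in order until the claim fails.
n = 22: σ(22) = 36; 36 < 44.
n = 23: σ(23) = 24; 24 < 46.
n = 24: σ(24) = 60; 60 ≥ 48.
Thus n = 24 disproves the claim, and no smaller n works.

n = 24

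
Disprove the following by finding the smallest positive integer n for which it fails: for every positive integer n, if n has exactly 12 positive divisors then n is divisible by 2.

n = 315

We need the least positive integer n for which n has exactly 12 positive divisors but n is not divisible by 2.
The first 24 eligible values, up to n = 308, all satisfy the conclusion.
n = 315: τ(315) = 12; 315 mod 2 = 1.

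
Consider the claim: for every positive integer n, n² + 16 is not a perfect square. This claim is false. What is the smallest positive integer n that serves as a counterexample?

n = 3

n = 1: 1² + 16 = 17, not a perfect square.
n = 2: 2² + 16 = 20, not a perfect square.
n = 3: 3² + 16 = 25 = 5², a perfect square.
Hence n = 3 is a counterexample.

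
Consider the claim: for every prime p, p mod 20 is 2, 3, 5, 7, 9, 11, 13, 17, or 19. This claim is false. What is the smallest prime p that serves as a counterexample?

For p = 2, 3, 5, 7, …, 29, 31, 37 the conclusion holds.
p = 41: 41 mod 20 = 1 — not in {2, 3, 5, 7, 9, 11, 13, 17, 19}.
Thus p = 41 disproves the claim, and no smaller p works.

p = 41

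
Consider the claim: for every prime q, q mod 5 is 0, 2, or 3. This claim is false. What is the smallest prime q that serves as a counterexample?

q = 11

Check each prime q in order until the claim fails.
For q = 2, 3, 5, 7 the conclusion holds.
q = 11: 11 mod 5 = 1 — not in {0, 2, 3}.
Thus q = 11 disproves the claim, and no smaller q works.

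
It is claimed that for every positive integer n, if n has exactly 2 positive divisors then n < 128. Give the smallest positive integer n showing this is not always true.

n = 131

Check each positive integer n in order until n has exactly 2 positive divisors but the claim fails.
For n = 2, 3, 5, 7, …, 109, 113, 127 the conclusion holds.
n = 131: τ(131) = 2; 131 ≥ 128.
Thus n = 131 disproves the claim, and no smaller n works.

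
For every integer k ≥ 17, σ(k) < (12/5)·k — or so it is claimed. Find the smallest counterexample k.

We need the least integer k ≥ 17 for which the claim fails.
For k = 17, 18, 19, 20, 21, 22, 23 the conclusion holds.
k = 24: σ(24) = 60; 60 ≥ 288/5.
Thus k = 24 disproves the claim, and no smaller k works.

k = 24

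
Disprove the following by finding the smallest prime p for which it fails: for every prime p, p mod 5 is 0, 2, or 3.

Check each prime p in order until the claim fails.
p = 2: 2 mod 5 = 2.
p = 3: 3 mod 5 = 3.
p = 5: 5 mod 5 = 0.
p = 7: 7 mod 5 = 2.
p = 11: 11 mod 5 = 1 — not in {0, 2, 3}.

p = 11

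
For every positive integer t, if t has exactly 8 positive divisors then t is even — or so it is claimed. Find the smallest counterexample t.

A counterexample is any positive integer t such that t has exactly 8 positive divisors but t is odd; we check each in order.
The first 12 eligible values, up to t = 104, all satisfy the conclusion.
t = 105: divisors of 105: 1, 3, 5, 7, 15, 21, 35, 105; 105 is odd.
So t = 105 is the smallest counterexample.

t = 105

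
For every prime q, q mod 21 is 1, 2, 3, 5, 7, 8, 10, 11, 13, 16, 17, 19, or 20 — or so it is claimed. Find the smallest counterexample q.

q = 67

A counterexample is any prime q such that the claim fails; we check each in order.
The first 18 eligible values, up to q = 61, all satisfy the conclusion.
q = 67: 67 mod 21 = 4 — not in {1, 2, 3, 5, 7, 8, 10, 11, 13, 16, 17, 19, 20}.
So q = 67 is the smallest counterexample.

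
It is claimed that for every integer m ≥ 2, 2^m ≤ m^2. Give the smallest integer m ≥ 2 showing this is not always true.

m = 5

A counterexample is any integer m ≥ 2 such that 2^m > m^2; we check each in order.
m = 2: 2^m = 4 and m^2 = 4, so 4 ≤ 4.
m = 3: 2^m = 8 and m^2 = 9, so 8 ≤ 9.
m = 4: 2^m = 16 and m^2 = 16, so 16 ≤ 16.
m = 5: 2^m = 32 and m^2 = 25, so 32 > 25.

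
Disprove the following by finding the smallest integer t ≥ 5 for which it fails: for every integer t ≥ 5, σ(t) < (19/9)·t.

t = 12

We need the least integer t ≥ 5 for which the claim fails.
For t = 5, 6, 7, 8, 9, 10, 11 the conclusion holds.
t = 12: σ(12) = 28; 28 ≥ 76/3.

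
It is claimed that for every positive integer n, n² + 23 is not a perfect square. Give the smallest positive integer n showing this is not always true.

Check each positive integer n in order until n² + 23 is a perfect square.
For n = 1, 2, 3, 4, 5, 6, 7, 8, 9, 10 the conclusion holds.
n = 11: 11² + 23 = 144 = 12², a perfect square.
Hence n = 11 is a counterexample.

n = 11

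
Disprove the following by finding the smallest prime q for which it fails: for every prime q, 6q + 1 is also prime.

A counterexample is any prime q such that 6q + 1 is not prime; we check each in order.
q = 2: 6q + 1 = 13, prime.
q = 3: 6q + 1 = 19, prime.
q = 5: 6q + 1 = 31, prime.
q = 7: 6q + 1 = 43, prime.
q = 11: 6q + 1 = 67, prime.
q = 13: 6q + 1 = 79, prime.
q = 17: 6q + 1 = 103, prime.
q = 19: 6q + 1 = 115 = 5 × 23, not prime.
Hence q = 19 is a counterexample.

q = 19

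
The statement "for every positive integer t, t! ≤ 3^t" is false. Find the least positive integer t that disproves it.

t = 7

For t = 1, 2, 3, 4, 5, 6 the conclusion holds.
t = 7: t! = 5040 and 3^t = 2187, so 5040 > 2187.
Thus t = 7 disproves the claim, and no smaller t works.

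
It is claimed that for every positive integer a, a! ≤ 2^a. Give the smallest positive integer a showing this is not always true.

We need the least positive integer a for which a! > 2^a.
For a = 1, 2, 3 the conclusion holds.
a = 4: a! = 24 and 2^a = 16, so 24 > 16.
Thus a = 4 disproves the claim, and no smaller a works.

a = 4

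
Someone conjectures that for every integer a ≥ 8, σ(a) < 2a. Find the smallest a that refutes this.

a = 12

For a = 8, 9, 10, 11 the conclusion holds.
a = 12: σ(12) = 28; 28 ≥ 24.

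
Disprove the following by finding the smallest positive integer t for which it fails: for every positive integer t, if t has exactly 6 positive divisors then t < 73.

A counterexample is any positive integer t such that t has exactly 6 positive divisors but the claim fails; we check each in order.
For t = 12, 18, 20, 28, …, 52, 63, 68 the conclusion holds.
t = 75: τ(75) = 6; 75 ≥ 73.
Hence t = 75 is a counterexample.

t = 75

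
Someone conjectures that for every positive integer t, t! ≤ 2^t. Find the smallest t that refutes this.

t = 1: t! = 1 and 2^t = 2, so 1 ≤ 2.
t = 2: t! = 2 and 2^t = 4, so 2 ≤ 4.
t = 3: t! = 6 and 2^t = 8, so 6 ≤ 8.
t = 4: t! = 24 and 2^t = 16, so 24 > 16.

t = 4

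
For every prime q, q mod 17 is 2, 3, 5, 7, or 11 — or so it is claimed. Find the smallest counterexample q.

q = 13

We need the least prime q for which the claim fails.
The first 5 eligible values, up to q = 11, all satisfy the conclusion.
q = 13: 13 mod 17 = 13 — not in {2, 3, 5, 7, 11}.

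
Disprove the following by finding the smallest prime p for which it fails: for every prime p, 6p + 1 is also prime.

p = 19

Check each prime p in order until 6p + 1 is not prime.
p = 2: 6p + 1 = 13, prime.
p = 3: 6p + 1 = 19, prime.
p = 5: 6p + 1 = 31, prime.
p = 7: 6p + 1 = 43, prime.
p = 11: 6p + 1 = 67, prime.
p = 13: 6p + 1 = 79, prime.
p = 17: 6p + 1 = 103, prime.
p = 19: 6p + 1 = 115 = 5 × 23, not prime.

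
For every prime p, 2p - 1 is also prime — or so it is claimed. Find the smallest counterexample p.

p = 5

For p = 2, 3 the conclusion holds.
p = 5: 2p - 1 = 9 = 3 × 3, not prime.
So p = 5 is the smallest counterexample.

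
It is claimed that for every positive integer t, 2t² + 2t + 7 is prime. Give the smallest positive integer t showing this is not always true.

t = 6

We need the least positive integer t for which 2t² + 2t + 7 is not prime.
t = 1: 2t² + 2t + 7 = 11, prime.
t = 2: 2t² + 2t + 7 = 19, prime.
t = 3: 2t² + 2t + 7 = 31, prime.
t = 4: 2t² + 2t + 7 = 47, prime.
t = 5: 2t² + 2t + 7 = 67, prime.
t = 6: 2t² + 2t + 7 = 91 = 7 × 13, composite.
Thus t = 6 disproves the claim, and no smaller t works.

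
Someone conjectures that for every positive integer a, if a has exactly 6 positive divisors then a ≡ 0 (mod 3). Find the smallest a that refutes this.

a = 20

a = 12: τ(12) = 6; 12 ≡ 0 (mod 3).
a = 18: τ(18) = 6; 18 ≡ 0 (mod 3).
a = 20: τ(20) = 6; 20 ≡ 2 (mod 3).
Hence a = 20 is a counterexample.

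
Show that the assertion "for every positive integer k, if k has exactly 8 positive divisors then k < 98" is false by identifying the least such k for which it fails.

k = 102

The first 10 eligible values, up to k = 88, all satisfy the conclusion.
k = 102: τ(102) = 8; 102 ≥ 98.
Thus k = 102 disproves the claim, and no smaller k works.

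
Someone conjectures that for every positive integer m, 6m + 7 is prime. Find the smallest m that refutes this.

m = 3

A counterexample is any positive integer m such that 6m + 7 is not prime; we check each in order.
For m = 1, 2 the conclusion holds.
m = 3: 6m + 7 = 25 = 5 × 5, composite.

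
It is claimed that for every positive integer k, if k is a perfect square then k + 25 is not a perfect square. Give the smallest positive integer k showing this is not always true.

k = 144

A counterexample is any positive integer k such that k is a perfect square but k + 25 is a perfect square; we check each in order.
The first 11 eligible values, up to k = 121, all satisfy the conclusion.
k = 144: 144 = 12² and 144 + 25 = 169 = 13².
Hence k = 144 is a counterexample.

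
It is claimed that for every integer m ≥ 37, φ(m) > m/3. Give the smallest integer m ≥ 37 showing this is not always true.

m = 42

We need the least integer m ≥ 37 for which the claim fails.
m = 37: φ(37) = 36 and 37/3 = 37/3, so φ(37) > 37/3.
m = 38: φ(38) = 18 and 38/3 = 38/3, so φ(38) > 38/3.
m = 39: φ(39) = 24 and 39/3 = 13, so φ(39) > 39/3.
m = 40: φ(40) = 16 and 40/3 = 40/3, so φ(40) > 40/3.
m = 41: φ(41) = 40 and 41/3 = 41/3, so φ(41) > 41/3.
m = 42: φ(42) = 12 and 42/3 = 14, so φ(42) ≤ 42/3.
Thus m = 42 disproves the claim, and no smaller m works.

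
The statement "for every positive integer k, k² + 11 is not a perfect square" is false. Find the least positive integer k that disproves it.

k = 1: 1² + 11 = 12, not a perfect square.
k = 2: 2² + 11 = 15, not a perfect square.
k = 3: 3² + 11 = 20, not a perfect square.
k = 4: 4² + 11 = 27, not a perfect square.
k = 5: 5² + 11 = 36 = 6², a perfect square.

k = 5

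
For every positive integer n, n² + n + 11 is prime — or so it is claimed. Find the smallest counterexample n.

n = 10

For n = 1, 2, 3, 4, 5, 6, 7, 8, 9 the conclusion holds.
n = 10: n² + n + 11 = 121 = 11 × 11, composite.
Hence n = 10 is a counterexample.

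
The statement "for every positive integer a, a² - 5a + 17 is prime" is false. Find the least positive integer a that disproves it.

a = 13

For a = 1, 2, 3, 4, …, 10, 11, 12 the conclusion holds.
a = 13: a² - 5a + 17 = 121 = 11 × 11, composite.
Hence a = 13 is a counterexample.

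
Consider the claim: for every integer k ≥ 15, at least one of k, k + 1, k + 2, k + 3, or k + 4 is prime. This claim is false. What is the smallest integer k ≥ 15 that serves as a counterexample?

For k = 15, 16, 17, 18, 19, 20, 21, 22, 23 the conclusion holds.
k = 24: 24 = 2 × 12; 25 = 5 × 5; 26 = 2 × 13; 27 = 3 × 9; 28 = 2 × 14 — all composite.

k = 24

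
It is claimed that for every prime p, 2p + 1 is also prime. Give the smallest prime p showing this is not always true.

p = 7

p = 2: 2p + 1 = 5, prime.
p = 3: 2p + 1 = 7, prime.
p = 5: 2p + 1 = 11, prime.
p = 7: 2p + 1 = 15 = 3 × 5, not prime.
So p = 7 is the smallest counterexample.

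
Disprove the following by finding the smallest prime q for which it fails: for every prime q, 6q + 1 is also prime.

The first 7 eligible values, up to q = 17, all satisfy the conclusion.
q = 19: 6q + 1 = 115 = 5 × 23, not prime.

q = 19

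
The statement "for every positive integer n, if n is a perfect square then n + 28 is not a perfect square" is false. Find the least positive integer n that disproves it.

n = 36

A counterexample is any positive integer n such that n is a perfect square but n + 28 is a perfect square; we check each in order.
For n = 1, 4, 9, 16, 25 the conclusion holds.
n = 36: 36 = 6² and 36 + 28 = 64 = 8².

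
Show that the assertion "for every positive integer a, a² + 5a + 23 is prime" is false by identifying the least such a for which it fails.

a = 14

We need the least positive integer a for which a² + 5a + 23 is not prime.
For a = 1, 2, 3, 4, …, 11, 12, 13 the conclusion holds.
a = 14: a² + 5a + 23 = 289 = 17 × 17, composite.
Thus a = 14 disproves the claim, and no smaller a works.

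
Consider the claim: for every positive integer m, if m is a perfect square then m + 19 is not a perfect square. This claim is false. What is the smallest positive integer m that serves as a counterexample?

m = 81

For m = 1, 4, 9, 16, 25, 36, 49, 64 the conclusion holds.
m = 81: 81 = 9² and 81 + 19 = 100 = 10².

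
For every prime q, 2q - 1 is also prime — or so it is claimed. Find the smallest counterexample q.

A counterexample is any prime q such that 2q - 1 is not prime; we check each in order.
For q = 2, 3 the conclusion holds.
q = 5: 2q - 1 = 9 = 3 × 3, not prime.

q = 5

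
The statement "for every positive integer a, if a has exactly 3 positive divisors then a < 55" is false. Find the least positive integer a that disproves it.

Check each positive integer a in order until a has exactly 3 positive divisors but the claim fails.
a = 4: τ(4) = 3; 4 < 55.
a = 9: τ(9) = 3; 9 < 55.
a = 25: τ(25) = 3; 25 < 55.
a = 49: τ(49) = 3; 49 < 55.
a = 121: τ(121) = 3; 121 ≥ 55.
So a = 121 is the smallest counterexample.

a = 121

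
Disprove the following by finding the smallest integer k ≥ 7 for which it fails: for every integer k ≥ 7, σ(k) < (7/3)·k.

We need the least integer k ≥ 7 for which the claim fails.
For k = 7, 8, 9, 10, 11 the conclusion holds.
k = 12: σ(12) = 28; 28 ≥ 28.
So k = 12 is the smallest counterexample.

k = 12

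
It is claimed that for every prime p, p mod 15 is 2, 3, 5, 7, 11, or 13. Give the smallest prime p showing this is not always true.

A counterexample is any prime p such that the claim fails; we check each in order.
The first 7 eligible values, up to p = 17, all satisfy the conclusion.
p = 19: 19 mod 15 = 4 — not in {2, 3, 5, 7, 11, 13}.
Thus p = 19 disproves the claim, and no smaller p works.

p = 19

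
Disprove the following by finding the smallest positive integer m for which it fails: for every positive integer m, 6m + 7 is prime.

m = 1: 6m + 7 = 13, prime.
m = 2: 6m + 7 = 19, prime.
m = 3: 6m + 7 = 25 = 5 × 5, composite.
So m = 3 is the smallest counterexample.

m = 3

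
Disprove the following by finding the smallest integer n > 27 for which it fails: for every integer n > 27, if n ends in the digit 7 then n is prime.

n = 57

Check each integer n > 27 in order until n ends in the digit 7 but n is not prime.
n = 37: 37 ends in 7 and is prime.
n = 47: 47 ends in 7 and is prime.
n = 57: 57 ends in 7; 57 = 3 × 19, composite.
Hence n = 57 is a counterexample.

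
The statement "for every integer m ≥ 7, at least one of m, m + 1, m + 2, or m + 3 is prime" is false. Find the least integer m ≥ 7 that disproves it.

We need the least integer m ≥ 7 for which m, m + 1, m + 2, m + 3 are all composite.
For m = 7, 8, 9, 10, …, 21, 22, 23 the conclusion holds.
m = 24: 24 = 2 × 12; 25 = 5 × 5; 26 = 2 × 13; 27 = 3 × 9 — all composite.

m = 24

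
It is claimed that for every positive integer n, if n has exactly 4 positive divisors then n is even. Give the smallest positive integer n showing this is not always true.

We need the least positive integer n for which n has exactly 4 positive divisors but n is odd.
For n = 6, 8, 10, 14 the conclusion holds.
n = 15: divisors of 15: 1, 3, 5, 15; 15 is odd.

n = 15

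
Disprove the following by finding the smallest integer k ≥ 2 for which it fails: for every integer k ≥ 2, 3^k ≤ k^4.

We need the least integer k ≥ 2 for which 3^k > k^4.
For k = 2, 3, 4, 5, 6, 7 the conclusion holds.
k = 8: 3^k = 6561 and k^4 = 4096, so 6561 > 4096.

k = 8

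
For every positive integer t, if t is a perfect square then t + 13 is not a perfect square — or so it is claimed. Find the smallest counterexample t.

A counterexample is any positive integer t such that t is a perfect square but t + 13 is a perfect square; we check each in order.
For t = 1, 4, 9, 16, 25 the conclusion holds.
t = 36: 36 = 6² and 36 + 13 = 49 = 7².
Thus t = 36 disproves the claim, and no smaller t works.

t = 36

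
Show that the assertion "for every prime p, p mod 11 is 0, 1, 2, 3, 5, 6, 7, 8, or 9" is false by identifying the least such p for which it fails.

Check each prime p in order until the claim fails.
The first 11 eligible values, up to p = 31, all satisfy the conclusion.
p = 37: 37 mod 11 = 4 — not in {0, 1, 2, 3, 5, 6, 7, 8, 9}.

p = 37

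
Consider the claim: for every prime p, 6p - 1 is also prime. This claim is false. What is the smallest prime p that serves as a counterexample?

p = 11

For p = 2, 3, 5, 7 the conclusion holds.
p = 11: 6p - 1 = 65 = 5 × 13, not prime.
Thus p = 11 disproves the claim, and no smaller p works.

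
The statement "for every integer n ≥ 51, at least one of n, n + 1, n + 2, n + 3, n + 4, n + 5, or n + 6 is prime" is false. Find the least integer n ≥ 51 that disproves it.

n = 90

We need the least integer n ≥ 51 for which n, n + 1, n + 2, n + 3, n + 4, n + 5, n + 6 are all composite.
For n = 51, 52, 53, 54, …, 87, 88, 89 the conclusion holds.
n = 90: 90 = 2 × 45; 91 = 7 × 13; 92 = 2 × 46; 93 = 3 × 31; 94 = 2 × 47; 95 = 5 × 19; 96 = 2 × 48 — all composite.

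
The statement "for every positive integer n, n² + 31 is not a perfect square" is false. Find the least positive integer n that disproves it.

For n = 1, 2, 3, 4, …, 12, 13, 14 the conclusion holds.
n = 15: 15² + 31 = 256 = 16², a perfect square.

n = 15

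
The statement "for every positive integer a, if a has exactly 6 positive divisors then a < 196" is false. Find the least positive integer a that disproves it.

For a = 12, 18, 20, 28, …, 172, 175, 188 the conclusion holds.
a = 207: τ(207) = 6; 207 ≥ 196.

a = 207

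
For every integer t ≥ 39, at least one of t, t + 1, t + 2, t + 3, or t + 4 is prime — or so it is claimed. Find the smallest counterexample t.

For t = 39, 40, 41, 42, 43, 44, 45, 46, 47 the conclusion holds.
t = 48: 48 = 2 × 24; 49 = 7 × 7; 50 = 2 × 25; 51 = 3 × 17; 52 = 2 × 26 — all composite.
Hence t = 48 is a counterexample.

t = 48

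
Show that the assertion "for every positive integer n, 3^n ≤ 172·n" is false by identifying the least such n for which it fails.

We need the least positive integer n for which 3^n > 172·n.
The first 6 eligible values, up to n = 6, all satisfy the conclusion.
n = 7: 3^n = 2187 and 172·n = 1204, so 2187 > 1204.
Thus n = 7 disproves the claim, and no smaller n works.

n = 7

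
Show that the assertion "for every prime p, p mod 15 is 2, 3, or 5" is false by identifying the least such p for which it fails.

A counterexample is any prime p such that the claim fails; we check each in order.
p = 2: 2 mod 15 = 2.
p = 3: 3 mod 15 = 3.
p = 5: 5 mod 15 = 5.
p = 7: 7 mod 15 = 7 — not in {2, 3, 5}.
Thus p = 7 disproves the claim, and no smaller p works.

p = 7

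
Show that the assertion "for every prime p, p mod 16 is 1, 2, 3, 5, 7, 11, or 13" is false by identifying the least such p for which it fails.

We need the least prime p for which the claim fails.
For p = 2, 3, 5, 7, 11, 13, 17, 19, 23, 29 the conclusion holds.
p = 31: 31 mod 16 = 15 — not in {1, 2, 3, 5, 7, 11, 13}.
Thus p = 31 disproves the claim, and no smaller p works.

p = 31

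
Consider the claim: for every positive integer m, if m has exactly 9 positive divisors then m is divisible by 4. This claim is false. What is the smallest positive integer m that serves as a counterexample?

Check each positive integer m in order until m has exactly 9 positive divisors but m is not divisible by 4.
For m = 36, 100, 196 the conclusion holds.
m = 225: τ(225) = 9; 225 mod 4 = 1.

m = 225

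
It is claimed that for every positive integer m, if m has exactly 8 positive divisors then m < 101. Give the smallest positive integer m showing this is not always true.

m = 102

We need the least positive integer m for which m has exactly 8 positive divisors but the claim fails.
For m = 24, 30, 40, 42, 54, 56, 66, 70, 78, 88 the conclusion holds.
m = 102: τ(102) = 8; 102 ≥ 101.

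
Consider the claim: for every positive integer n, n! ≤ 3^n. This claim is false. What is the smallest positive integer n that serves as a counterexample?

n = 7

A counterexample is any positive integer n such that n! > 3^n; we check each in order.
The first 6 eligible values, up to n = 6, all satisfy the conclusion.
n = 7: n! = 5040 and 3^n = 2187, so 5040 > 2187.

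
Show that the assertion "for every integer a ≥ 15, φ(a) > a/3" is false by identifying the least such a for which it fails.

A counterexample is any integer a ≥ 15 such that the claim fails; we check each in order.
For a = 15, 16, 17 the conclusion holds.
a = 18: φ(18) = 6 and 18/3 = 6, so φ(18) ≤ 18/3.

a = 18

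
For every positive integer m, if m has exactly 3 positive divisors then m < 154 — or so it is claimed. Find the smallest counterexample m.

A counterexample is any positive integer m such that m has exactly 3 positive divisors but the claim fails; we check each in order.
m = 4: τ(4) = 3; 4 < 154.
m = 9: τ(9) = 3; 9 < 154.
m = 25: τ(25) = 3; 25 < 154.
m = 49: τ(49) = 3; 49 < 154.
m = 121: τ(121) = 3; 121 < 154.
m = 169: τ(169) = 3; 169 ≥ 154.
Thus m = 169 disproves the claim, and no smaller m works.

m = 169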